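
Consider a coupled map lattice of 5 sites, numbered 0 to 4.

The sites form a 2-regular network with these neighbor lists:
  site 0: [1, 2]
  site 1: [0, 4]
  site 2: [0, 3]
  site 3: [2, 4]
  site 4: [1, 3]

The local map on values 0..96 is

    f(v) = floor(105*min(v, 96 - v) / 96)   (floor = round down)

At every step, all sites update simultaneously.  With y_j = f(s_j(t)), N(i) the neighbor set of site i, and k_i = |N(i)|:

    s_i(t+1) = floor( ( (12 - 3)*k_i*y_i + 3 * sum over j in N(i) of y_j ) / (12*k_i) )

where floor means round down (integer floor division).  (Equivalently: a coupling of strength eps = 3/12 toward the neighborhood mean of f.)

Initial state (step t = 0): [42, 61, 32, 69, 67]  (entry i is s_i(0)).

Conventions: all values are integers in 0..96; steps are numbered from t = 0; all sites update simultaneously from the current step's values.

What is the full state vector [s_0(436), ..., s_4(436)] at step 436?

Simulating step by step:
t=0: [42, 61, 32, 69, 67]
t=1: [42, 38, 35, 30, 31]
t=2: [43, 40, 38, 32, 33]
t=3: [45, 42, 41, 35, 36]
t=4: [47, 44, 43, 38, 39]
t=5: [50, 47, 46, 41, 42]
t=6: [50, 50, 49, 44, 45]
t=7: [50, 49, 50, 48, 49]
t=8: [50, 50, 50, 51, 51]
t=9: [50, 49, 49, 49, 49]
t=10: [50, 50, 50, 51, 51]

Answer: [50, 50, 50, 51, 51]
Key observation: The state at step 8, [50, 50, 50, 51, 51], reappears at step 10: the system is in a cycle of period 2 from step 8 on.  Therefore the state at step 436 equals the state at step 8 + ((436 - 8) mod 2) = 8, which is [50, 50, 50, 51, 51].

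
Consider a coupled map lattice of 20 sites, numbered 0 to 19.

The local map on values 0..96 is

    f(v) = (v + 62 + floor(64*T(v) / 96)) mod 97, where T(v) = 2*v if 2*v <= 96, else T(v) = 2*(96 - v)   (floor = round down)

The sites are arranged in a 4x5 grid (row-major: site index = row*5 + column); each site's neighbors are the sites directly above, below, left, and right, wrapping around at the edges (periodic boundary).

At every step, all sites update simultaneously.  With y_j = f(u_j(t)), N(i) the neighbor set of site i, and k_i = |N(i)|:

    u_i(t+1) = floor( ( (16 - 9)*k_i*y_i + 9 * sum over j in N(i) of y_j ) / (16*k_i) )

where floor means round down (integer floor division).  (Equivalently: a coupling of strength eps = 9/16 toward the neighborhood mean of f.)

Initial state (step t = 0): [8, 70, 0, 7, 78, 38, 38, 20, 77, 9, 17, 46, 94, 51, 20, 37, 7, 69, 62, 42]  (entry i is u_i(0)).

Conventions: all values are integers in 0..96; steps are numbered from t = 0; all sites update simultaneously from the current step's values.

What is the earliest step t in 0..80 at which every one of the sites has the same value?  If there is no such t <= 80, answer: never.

Answer: never
Key observation: The state at step 5 reappears at step 7 — the system is in a cycle of period 2 from step 5 on.  No step 0..7 is synchronized, and the cycle repeats forever, so no step up to 80 (or ever) has all sites equal.

Derivation:
t=0: [8, 70, 0, 7, 78, 38, 38, 20, 77, 9, 17, 46, 94, 51, 20, 37, 7, 69, 62, 42]  (not all equal)
t=1: [68, 68, 59, 71, 72, 54, 52, 38, 64, 64, 28, 59, 58, 62, 36, 53, 70, 69, 71, 55]  (not all equal)
t=2: [71, 70, 68, 69, 70, 67, 70, 64, 68, 68, 51, 66, 69, 68, 56, 66, 70, 70, 70, 69]  (not all equal)
t=3: [69, 69, 69, 69, 69, 70, 69, 70, 70, 70, 73, 71, 70, 70, 72, 71, 69, 69, 69, 70]  (not all equal)
t=4: [69, 70, 69, 69, 69, 69, 69, 69, 69, 69, 68, 69, 69, 69, 68, 69, 69, 69, 69, 69]  (not all equal)
t=5: [69, 69, 69, 70, 70, 70, 69, 70, 70, 70, 70, 70, 70, 70, 70, 70, 69, 70, 70, 70]  (not all equal)
t=6: [69, 70, 69, 69, 69, 69, 69, 69, 69, 69, 69, 69, 69, 69, 69, 69, 69, 69, 69, 69]  (not all equal)
t=7: [69, 69, 69, 70, 70, 70, 69, 70, 70, 70, 70, 70, 70, 70, 70, 70, 69, 70, 70, 70]  (not all equal)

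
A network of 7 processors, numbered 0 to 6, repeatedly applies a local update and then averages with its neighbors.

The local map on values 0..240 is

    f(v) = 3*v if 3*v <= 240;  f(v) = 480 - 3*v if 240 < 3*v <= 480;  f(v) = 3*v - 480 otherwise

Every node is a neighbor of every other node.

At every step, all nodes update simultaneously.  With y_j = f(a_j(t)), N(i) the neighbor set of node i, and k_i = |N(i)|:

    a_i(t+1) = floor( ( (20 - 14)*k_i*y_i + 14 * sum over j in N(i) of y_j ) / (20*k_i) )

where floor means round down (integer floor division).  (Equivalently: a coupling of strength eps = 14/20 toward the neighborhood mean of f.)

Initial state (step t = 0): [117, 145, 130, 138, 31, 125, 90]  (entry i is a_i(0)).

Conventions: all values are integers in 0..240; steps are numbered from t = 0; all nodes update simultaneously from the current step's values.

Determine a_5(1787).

Answer: a_5(1787) = 18
Key observation: The state at step 5, [162, 163, 162, 163, 162, 162, 162], reappears at step 9: the system is in a cycle of period 4 from step 5 on.  Therefore the state at step 1787 equals the state at step 5 + ((1787 - 5) mod 4) = 7, which is [18, 19, 18, 19, 18, 18, 18].

Derivation:
t=0: [117, 145, 130, 138, 31, 125, 90]
t=1: [109, 94, 102, 98, 103, 105, 124]
t=2: [162, 171, 166, 168, 166, 165, 154]
t=3: [16, 21, 18, 19, 18, 18, 18]
t=4: [53, 56, 54, 55, 54, 54, 54]
t=5: [162, 163, 162, 163, 162, 162, 162]
t=6: [6, 7, 6, 7, 6, 6, 6]
t=7: [18, 19, 18, 19, 18, 18, 18]
t=8: [54, 55, 54, 55, 54, 54, 54]
t=9: [162, 163, 162, 163, 162, 162, 162]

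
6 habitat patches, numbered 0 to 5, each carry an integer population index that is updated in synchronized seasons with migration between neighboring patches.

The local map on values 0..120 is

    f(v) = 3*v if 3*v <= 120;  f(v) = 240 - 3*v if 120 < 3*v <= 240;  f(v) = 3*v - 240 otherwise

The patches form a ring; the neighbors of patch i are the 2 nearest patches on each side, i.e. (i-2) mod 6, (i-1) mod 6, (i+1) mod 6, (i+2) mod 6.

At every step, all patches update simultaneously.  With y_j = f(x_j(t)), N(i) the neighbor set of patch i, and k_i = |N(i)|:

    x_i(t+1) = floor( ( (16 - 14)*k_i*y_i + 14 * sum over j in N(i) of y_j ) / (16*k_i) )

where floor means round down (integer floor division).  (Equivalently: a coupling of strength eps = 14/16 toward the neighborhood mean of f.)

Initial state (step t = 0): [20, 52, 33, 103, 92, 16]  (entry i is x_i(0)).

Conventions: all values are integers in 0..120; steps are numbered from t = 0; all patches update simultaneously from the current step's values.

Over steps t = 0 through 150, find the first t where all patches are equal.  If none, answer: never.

Simulating step by step:
t=0: [20, 52, 33, 103, 92, 16]  (not all equal)
t=1: [65, 70, 66, 67, 64, 60]  (not all equal)
t=2: [45, 44, 40, 44, 46, 42]  (not all equal)
t=3: [110, 111, 107, 110, 110, 106]  (not all equal)
t=4: [86, 85, 89, 86, 85, 89]  (not all equal)
t=5: [20, 21, 17, 20, 21, 17]  (not all equal)
t=6: [57, 56, 60, 57, 56, 60]  (not all equal)
t=7: [66, 65, 69, 66, 65, 69]  (not all equal)
t=8: [39, 38, 42, 39, 38, 42]  (not all equal)
t=9: [114, 115, 115, 114, 115, 115]  (not all equal)
t=10: [104, 103, 103, 104, 103, 103]  (not all equal)
t=11: [69, 70, 70, 69, 70, 70]  (not all equal)
t=12: [30, 31, 31, 30, 31, 31]  (not all equal)
t=13: [92, 91, 91, 92, 91, 91]  (not all equal)
t=14: [33, 34, 34, 33, 34, 34]  (not all equal)
t=15: [101, 100, 100, 101, 100, 100]  (not all equal)
t=16: [60, 61, 61, 60, 61, 61]  (not all equal)
t=17: [57, 58, 58, 57, 58, 58]  (not all equal)
t=18: [66, 67, 67, 66, 67, 67]  (not all equal)
t=19: [39, 40, 40, 39, 40, 40]  (not all equal)
t=20: [119, 118, 118, 119, 118, 118]  (not all equal)
t=21: [114, 115, 115, 114, 115, 115]  (not all equal)

Answer: never
Key observation: The state at step 9 reappears at step 21 — the system is in a cycle of period 12 from step 9 on.  No step 0..21 is synchronized, and the cycle repeats forever, so no step up to 150 (or ever) has all patches equal.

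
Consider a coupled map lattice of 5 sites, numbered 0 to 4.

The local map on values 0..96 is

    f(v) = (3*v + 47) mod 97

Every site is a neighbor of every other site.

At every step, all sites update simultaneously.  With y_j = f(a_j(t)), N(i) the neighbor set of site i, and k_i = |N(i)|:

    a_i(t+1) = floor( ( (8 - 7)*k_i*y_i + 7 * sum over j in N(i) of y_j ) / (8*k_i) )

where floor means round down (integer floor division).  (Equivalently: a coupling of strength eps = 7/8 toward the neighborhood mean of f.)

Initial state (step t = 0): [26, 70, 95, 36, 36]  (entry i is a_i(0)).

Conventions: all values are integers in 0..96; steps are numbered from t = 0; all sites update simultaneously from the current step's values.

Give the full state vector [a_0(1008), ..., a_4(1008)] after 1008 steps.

Answer: [25, 25, 25, 25, 25]
Key observation: The state at step 4, [25, 25, 25, 25, 25], reappears at step 5: the system is in a cycle of period 1 from step 4 on.  Therefore the state at step 1008 equals the state at step 4 + ((1008 - 4) mod 1) = 4, which is [25, 25, 25, 25, 25].

Derivation:
t=0: [26, 70, 95, 36, 36]
t=1: [51, 48, 50, 48, 48]
t=2: [63, 54, 63, 54, 54]
t=3: [24, 26, 24, 26, 26]
t=4: [25, 25, 25, 25, 25]
t=5: [25, 25, 25, 25, 25]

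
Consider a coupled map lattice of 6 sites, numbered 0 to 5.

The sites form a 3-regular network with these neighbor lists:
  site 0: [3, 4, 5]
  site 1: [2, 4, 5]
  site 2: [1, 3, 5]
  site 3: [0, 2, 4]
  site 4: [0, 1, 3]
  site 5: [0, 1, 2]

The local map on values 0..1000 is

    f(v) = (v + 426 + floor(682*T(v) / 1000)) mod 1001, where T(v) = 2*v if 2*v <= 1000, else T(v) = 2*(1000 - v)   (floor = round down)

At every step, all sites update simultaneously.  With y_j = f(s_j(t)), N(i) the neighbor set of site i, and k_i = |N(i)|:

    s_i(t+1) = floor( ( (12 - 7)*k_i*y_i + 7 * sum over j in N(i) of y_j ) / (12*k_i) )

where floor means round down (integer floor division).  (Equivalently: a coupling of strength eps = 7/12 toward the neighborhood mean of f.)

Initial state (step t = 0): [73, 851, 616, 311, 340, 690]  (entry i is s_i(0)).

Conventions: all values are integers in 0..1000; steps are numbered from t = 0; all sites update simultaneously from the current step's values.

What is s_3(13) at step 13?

Simulating step by step:
t=0: [73, 851, 616, 311, 340, 690]
t=1: [429, 458, 463, 336, 335, 542]
t=2: [382, 469, 472, 319, 316, 531]
t=3: [320, 476, 479, 276, 273, 520]
t=4: [220, 467, 470, 189, 186, 500]
t=5: [849, 610, 613, 819, 816, 643]
t=6: [498, 548, 548, 502, 503, 543]
t=7: [601, 592, 592, 601, 601, 592]
t=8: [570, 572, 572, 570, 570, 572]
t=9: [580, 580, 580, 580, 580, 580]
t=10: [577, 577, 577, 577, 577, 577]
t=11: [578, 578, 578, 578, 578, 578]
t=12: [578, 578, 578, 578, 578, 578]
t=13: [578, 578, 578, 578, 578, 578]

Answer: s_3(13) = 578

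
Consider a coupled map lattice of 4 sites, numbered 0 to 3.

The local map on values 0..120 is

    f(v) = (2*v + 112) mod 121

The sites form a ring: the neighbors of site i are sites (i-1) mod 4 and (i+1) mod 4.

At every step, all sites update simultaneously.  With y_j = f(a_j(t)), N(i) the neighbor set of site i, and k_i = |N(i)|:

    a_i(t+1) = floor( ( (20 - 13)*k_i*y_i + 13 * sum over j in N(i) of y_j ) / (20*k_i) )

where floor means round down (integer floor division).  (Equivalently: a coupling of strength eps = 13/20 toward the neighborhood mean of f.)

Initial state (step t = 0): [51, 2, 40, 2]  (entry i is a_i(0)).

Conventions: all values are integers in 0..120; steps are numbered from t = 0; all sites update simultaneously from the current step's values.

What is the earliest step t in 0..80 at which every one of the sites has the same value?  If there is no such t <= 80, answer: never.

Answer: 17
Key observation: Synchronization is absorbing here: once all sites are equal they stay equal, and step 17 is the first all-equal step.

Derivation:
t=0: [51, 2, 40, 2]  (not all equal)
t=1: [107, 93, 100, 93]  (not all equal)
t=2: [65, 69, 60, 69]  (not all equal)
t=3: [5, 38, 44, 38]  (not all equal)
t=4: [43, 49, 71, 49]  (not all equal)
t=5: [84, 60, 62, 60]  (not all equal)
t=6: [85, 88, 112, 88]  (not all equal)
t=7: [43, 59, 62, 59]  (not all equal)
t=8: [97, 100, 111, 100]  (not all equal)
t=9: [67, 75, 77, 75]  (not all equal)
t=10: [14, 16, 21, 16]  (not all equal)
t=11: [21, 24, 26, 24]  (not all equal)
t=12: [36, 38, 40, 38]  (not all equal)
t=13: [65, 67, 68, 67]  (not all equal)
t=14: [2, 3, 4, 3]  (not all equal)
t=15: [117, 118, 118, 118]  (not all equal)
t=16: [105, 105, 106, 105]  (not all equal)
t=17: [80, 80, 80, 80]  (all equal)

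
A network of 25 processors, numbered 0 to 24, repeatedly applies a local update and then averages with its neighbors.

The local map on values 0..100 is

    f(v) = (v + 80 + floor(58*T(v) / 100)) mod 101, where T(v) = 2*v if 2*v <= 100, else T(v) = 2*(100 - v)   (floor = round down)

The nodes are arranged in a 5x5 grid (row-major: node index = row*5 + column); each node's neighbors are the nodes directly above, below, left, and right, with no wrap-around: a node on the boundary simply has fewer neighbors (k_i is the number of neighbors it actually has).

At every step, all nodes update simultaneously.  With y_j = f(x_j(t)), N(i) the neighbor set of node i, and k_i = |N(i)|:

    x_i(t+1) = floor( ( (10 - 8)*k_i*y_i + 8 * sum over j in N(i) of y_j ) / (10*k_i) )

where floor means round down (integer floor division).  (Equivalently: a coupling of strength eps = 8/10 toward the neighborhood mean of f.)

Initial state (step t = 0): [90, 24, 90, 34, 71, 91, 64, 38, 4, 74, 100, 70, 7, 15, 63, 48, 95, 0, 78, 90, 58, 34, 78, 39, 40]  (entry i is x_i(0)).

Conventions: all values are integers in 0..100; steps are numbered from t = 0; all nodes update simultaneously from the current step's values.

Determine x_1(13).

Simulating step by step:
t=0: [90, 24, 90, 34, 71, 91, 64, 38, 4, 74, 100, 70, 7, 15, 63, 48, 95, 0, 78, 90, 58, 34, 78, 39, 40]
t=1: [60, 71, 54, 77, 70, 80, 67, 81, 59, 84, 81, 84, 66, 72, 63, 81, 75, 83, 63, 77, 70, 76, 68, 73, 70]
t=2: [83, 84, 83, 84, 81, 83, 82, 84, 82, 83, 81, 82, 82, 84, 82, 82, 81, 83, 82, 83, 82, 83, 82, 83, 82]
t=3: [81, 81, 81, 81, 81, 81, 81, 81, 81, 81, 81, 81, 81, 81, 81, 81, 81, 81, 81, 81, 81, 81, 81, 81, 81]
t=4: [82, 82, 82, 82, 82, 82, 82, 82, 82, 82, 82, 82, 82, 82, 82, 82, 82, 82, 82, 82, 82, 82, 82, 82, 82]
t=5: [81, 81, 81, 81, 81, 81, 81, 81, 81, 81, 81, 81, 81, 81, 81, 81, 81, 81, 81, 81, 81, 81, 81, 81, 81]
t=6: [82, 82, 82, 82, 82, 82, 82, 82, 82, 82, 82, 82, 82, 82, 82, 82, 82, 82, 82, 82, 82, 82, 82, 82, 82]
t=7: [81, 81, 81, 81, 81, 81, 81, 81, 81, 81, 81, 81, 81, 81, 81, 81, 81, 81, 81, 81, 81, 81, 81, 81, 81]
t=8: [82, 82, 82, 82, 82, 82, 82, 82, 82, 82, 82, 82, 82, 82, 82, 82, 82, 82, 82, 82, 82, 82, 82, 82, 82]
t=9: [81, 81, 81, 81, 81, 81, 81, 81, 81, 81, 81, 81, 81, 81, 81, 81, 81, 81, 81, 81, 81, 81, 81, 81, 81]
t=10: [82, 82, 82, 82, 82, 82, 82, 82, 82, 82, 82, 82, 82, 82, 82, 82, 82, 82, 82, 82, 82, 82, 82, 82, 82]
t=11: [81, 81, 81, 81, 81, 81, 81, 81, 81, 81, 81, 81, 81, 81, 81, 81, 81, 81, 81, 81, 81, 81, 81, 81, 81]
t=12: [82, 82, 82, 82, 82, 82, 82, 82, 82, 82, 82, 82, 82, 82, 82, 82, 82, 82, 82, 82, 82, 82, 82, 82, 82]
t=13: [81, 81, 81, 81, 81, 81, 81, 81, 81, 81, 81, 81, 81, 81, 81, 81, 81, 81, 81, 81, 81, 81, 81, 81, 81]

Answer: x_1(13) = 81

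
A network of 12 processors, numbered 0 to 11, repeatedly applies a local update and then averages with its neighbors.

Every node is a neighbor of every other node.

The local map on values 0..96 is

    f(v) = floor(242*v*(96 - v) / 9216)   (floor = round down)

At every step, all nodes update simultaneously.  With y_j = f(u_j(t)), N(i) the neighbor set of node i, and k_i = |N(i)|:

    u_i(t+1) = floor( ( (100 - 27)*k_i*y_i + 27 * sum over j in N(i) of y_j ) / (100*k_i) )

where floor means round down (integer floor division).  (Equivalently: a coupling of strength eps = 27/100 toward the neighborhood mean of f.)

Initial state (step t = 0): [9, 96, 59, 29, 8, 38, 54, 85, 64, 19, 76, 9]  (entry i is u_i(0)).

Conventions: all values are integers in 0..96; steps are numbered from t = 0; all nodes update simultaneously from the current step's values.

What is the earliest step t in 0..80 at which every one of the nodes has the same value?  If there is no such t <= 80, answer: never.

Answer: 5
Key observation: Synchronization is absorbing here: once all nodes are equal they stay equal, and step 5 is the first all-equal step.

Derivation:
t=0: [9, 96, 59, 29, 8, 38, 54, 85, 64, 19, 76, 9]  (not all equal)
t=1: [24, 10, 50, 46, 23, 50, 52, 27, 48, 37, 38, 24]  (not all equal)
t=2: [46, 30, 57, 57, 46, 57, 57, 49, 57, 55, 55, 46]  (not all equal)
t=3: [59, 53, 58, 58, 59, 58, 58, 59, 58, 58, 58, 59]  (not all equal)
t=4: [57, 58, 57, 57, 57, 57, 57, 57, 57, 57, 57, 57]  (not all equal)
t=5: [57, 57, 57, 57, 57, 57, 57, 57, 57, 57, 57, 57]  (all equal)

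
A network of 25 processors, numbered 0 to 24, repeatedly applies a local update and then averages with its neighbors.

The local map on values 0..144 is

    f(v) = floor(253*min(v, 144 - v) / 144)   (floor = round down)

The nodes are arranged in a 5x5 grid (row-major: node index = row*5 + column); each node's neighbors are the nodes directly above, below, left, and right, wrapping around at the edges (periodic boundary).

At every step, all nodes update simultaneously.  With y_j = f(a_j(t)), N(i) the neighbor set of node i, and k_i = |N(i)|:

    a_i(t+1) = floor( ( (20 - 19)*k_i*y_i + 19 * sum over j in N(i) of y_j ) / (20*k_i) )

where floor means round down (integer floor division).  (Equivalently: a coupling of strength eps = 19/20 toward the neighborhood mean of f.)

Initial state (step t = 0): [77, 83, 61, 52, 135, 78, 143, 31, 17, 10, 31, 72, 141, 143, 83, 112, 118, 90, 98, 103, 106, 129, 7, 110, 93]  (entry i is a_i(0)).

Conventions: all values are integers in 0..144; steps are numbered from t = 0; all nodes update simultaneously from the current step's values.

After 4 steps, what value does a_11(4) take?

Simulating step by step:
t=0: [77, 83, 61, 52, 135, 78, 143, 31, 17, 10, 31, 72, 141, 143, 83, 112, 118, 90, 98, 103, 106, 129, 7, 110, 93]
t=1: [77, 64, 68, 54, 75, 50, 95, 36, 40, 64, 98, 31, 65, 52, 39, 59, 73, 38, 57, 82, 71, 55, 68, 67, 54]
t=2: [111, 104, 98, 106, 105, 98, 79, 95, 89, 87, 78, 98, 70, 88, 96, 108, 81, 111, 95, 92, 103, 118, 100, 102, 116]
t=3: [71, 73, 75, 78, 68, 95, 80, 102, 87, 82, 78, 113, 82, 97, 100, 95, 63, 96, 80, 71, 54, 80, 64, 69, 74]
t=4: [106, 117, 106, 115, 117, 113, 85, 108, 94, 96, 77, 108, 74, 98, 105, 109, 85, 109, 103, 100, 110, 110, 109, 115, 114]

Answer: a_11(4) = 108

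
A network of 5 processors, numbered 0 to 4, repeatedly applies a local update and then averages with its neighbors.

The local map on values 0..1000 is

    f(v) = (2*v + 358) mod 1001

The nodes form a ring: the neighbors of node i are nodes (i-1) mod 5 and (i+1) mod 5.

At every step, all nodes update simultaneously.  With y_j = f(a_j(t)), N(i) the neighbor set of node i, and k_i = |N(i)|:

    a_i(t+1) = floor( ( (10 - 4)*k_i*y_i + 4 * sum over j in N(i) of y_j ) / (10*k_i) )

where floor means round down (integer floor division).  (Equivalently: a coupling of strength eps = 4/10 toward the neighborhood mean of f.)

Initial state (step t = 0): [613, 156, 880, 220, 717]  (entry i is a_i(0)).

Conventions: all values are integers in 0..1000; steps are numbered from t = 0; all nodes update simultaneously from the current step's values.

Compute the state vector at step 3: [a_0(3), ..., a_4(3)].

Answer: [602, 413, 686, 690, 784]

Derivation:
t=0: [613, 156, 880, 220, 717]
t=1: [642, 541, 363, 660, 750]
t=2: [643, 408, 273, 594, 777]
t=3: [602, 413, 686, 690, 784]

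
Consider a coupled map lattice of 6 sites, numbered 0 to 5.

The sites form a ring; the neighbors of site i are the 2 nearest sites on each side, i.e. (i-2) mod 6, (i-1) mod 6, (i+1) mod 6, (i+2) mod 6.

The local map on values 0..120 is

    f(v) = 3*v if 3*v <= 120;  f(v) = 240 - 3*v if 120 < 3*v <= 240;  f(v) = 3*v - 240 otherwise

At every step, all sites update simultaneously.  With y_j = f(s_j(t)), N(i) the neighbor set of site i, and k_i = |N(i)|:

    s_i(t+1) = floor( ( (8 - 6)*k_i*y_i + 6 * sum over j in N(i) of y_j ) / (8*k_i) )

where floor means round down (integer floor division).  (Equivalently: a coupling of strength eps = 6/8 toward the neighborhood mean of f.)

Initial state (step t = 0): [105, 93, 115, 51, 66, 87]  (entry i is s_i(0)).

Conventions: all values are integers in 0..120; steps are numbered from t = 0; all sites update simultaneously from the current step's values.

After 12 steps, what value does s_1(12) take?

Simulating step by step:
t=0: [105, 93, 115, 51, 66, 87]
t=1: [57, 63, 71, 60, 64, 50]
t=2: [57, 58, 49, 55, 58, 65]
t=3: [67, 69, 75, 69, 69, 63]
t=4: [34, 34, 29, 33, 34, 38]
t=5: [101, 100, 97, 100, 100, 104]
t=6: [61, 61, 58, 60, 61, 63]
t=7: [57, 58, 59, 58, 58, 56]
t=8: [67, 67, 65, 66, 67, 68]
t=9: [39, 40, 41, 40, 40, 38]
t=10: [117, 117, 118, 118, 117, 117]
t=11: [111, 112, 112, 112, 112, 111]
t=12: [94, 94, 95, 95, 94, 94]

Answer: s_1(12) = 94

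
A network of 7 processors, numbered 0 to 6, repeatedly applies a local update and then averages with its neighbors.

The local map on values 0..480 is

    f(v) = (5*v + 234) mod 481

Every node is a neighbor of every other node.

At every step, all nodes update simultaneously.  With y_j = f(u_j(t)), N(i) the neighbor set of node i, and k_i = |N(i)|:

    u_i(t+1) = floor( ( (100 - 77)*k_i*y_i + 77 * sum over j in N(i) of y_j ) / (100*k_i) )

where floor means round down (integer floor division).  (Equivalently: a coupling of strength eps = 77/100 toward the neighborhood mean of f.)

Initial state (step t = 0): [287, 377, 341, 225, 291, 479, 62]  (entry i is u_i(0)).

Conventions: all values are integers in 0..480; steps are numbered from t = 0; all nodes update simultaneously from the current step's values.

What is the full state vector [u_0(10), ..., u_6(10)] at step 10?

Simulating step by step:
t=0: [287, 377, 341, 225, 291, 479, 62]
t=1: [198, 195, 176, 215, 200, 198, 181]
t=2: [247, 245, 236, 255, 248, 247, 238]
t=3: [141, 140, 184, 145, 141, 141, 185]
t=4: [392, 391, 365, 394, 392, 392, 365]
t=5: [235, 235, 222, 237, 235, 235, 222]
t=6: [431, 431, 424, 432, 431, 431, 424]
t=7: [456, 456, 453, 457, 456, 456, 453]
t=8: [105, 105, 104, 106, 105, 105, 104]
t=9: [277, 277, 276, 277, 277, 277, 276]
t=10: [174, 174, 174, 174, 174, 174, 174]

Answer: [174, 174, 174, 174, 174, 174, 174]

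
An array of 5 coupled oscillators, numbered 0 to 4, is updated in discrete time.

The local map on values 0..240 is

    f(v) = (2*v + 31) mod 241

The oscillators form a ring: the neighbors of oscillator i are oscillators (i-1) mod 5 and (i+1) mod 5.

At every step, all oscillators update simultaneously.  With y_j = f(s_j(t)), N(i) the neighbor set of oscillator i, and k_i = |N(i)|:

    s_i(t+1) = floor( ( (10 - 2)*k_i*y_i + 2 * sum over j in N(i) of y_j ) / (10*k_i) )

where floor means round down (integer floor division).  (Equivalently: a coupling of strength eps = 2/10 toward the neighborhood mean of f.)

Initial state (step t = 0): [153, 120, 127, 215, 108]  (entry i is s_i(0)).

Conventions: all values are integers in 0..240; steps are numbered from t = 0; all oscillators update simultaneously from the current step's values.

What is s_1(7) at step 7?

Simulating step by step:
t=0: [153, 120, 127, 215, 108]
t=1: [80, 38, 60, 181, 36]
t=2: [173, 119, 146, 147, 116]
t=3: [113, 44, 76, 77, 39]
t=4: [35, 115, 176, 177, 107]
t=5: [83, 40, 130, 129, 27]
t=6: [177, 113, 55, 51, 92]
t=7: [138, 41, 127, 142, 199]

Answer: s_1(7) = 41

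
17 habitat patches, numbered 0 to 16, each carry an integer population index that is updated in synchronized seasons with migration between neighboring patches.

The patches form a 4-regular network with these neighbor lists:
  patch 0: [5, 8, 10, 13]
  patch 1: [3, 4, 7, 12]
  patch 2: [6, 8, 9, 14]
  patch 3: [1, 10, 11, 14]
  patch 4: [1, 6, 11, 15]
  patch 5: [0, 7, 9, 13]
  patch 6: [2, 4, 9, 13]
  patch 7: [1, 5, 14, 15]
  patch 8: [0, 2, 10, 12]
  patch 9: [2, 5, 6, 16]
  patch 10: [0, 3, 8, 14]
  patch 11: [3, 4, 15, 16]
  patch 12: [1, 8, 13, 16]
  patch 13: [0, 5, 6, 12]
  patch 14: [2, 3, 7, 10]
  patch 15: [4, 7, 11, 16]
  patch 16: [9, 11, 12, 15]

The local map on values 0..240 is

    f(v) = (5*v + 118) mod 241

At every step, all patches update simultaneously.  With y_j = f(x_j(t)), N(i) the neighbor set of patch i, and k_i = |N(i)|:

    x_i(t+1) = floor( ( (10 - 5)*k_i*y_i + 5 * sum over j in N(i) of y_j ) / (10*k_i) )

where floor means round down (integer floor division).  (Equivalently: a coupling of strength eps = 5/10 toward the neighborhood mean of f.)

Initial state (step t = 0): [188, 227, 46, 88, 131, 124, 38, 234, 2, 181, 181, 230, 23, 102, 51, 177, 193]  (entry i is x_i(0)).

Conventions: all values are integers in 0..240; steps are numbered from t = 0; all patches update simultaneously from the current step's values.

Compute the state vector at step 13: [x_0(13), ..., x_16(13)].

Simulating step by step:
t=0: [188, 227, 46, 88, 131, 124, 38, 234, 2, 181, 181, 230, 23, 102, 51, 177, 193]
t=1: [90, 79, 101, 75, 52, 55, 78, 70, 125, 68, 83, 67, 171, 124, 106, 58, 108]
t=2: [72, 63, 124, 63, 123, 144, 76, 178, 45, 170, 60, 167, 34, 41, 136, 177, 163]
t=3: [178, 132, 32, 180, 64, 103, 21, 74, 110, 46, 164, 171, 96, 92, 91, 81, 145]
t=4: [103, 74, 94, 73, 139, 107, 166, 45, 144, 119, 154, 56, 115, 114, 84, 62, 94]
t=5: [157, 53, 131, 48, 116, 171, 191, 103, 136, 191, 122, 126, 159, 197, 74, 150, 151]
t=6: [118, 155, 62, 80, 160, 76, 118, 113, 90, 94, 49, 91, 158, 130, 43, 140, 133]
t=7: [146, 162, 157, 77, 170, 80, 179, 147, 133, 114, 116, 93, 137, 104, 114, 115, 89]
t=8: [121, 131, 155, 101, 72, 95, 92, 147, 105, 146, 159, 90, 102, 114, 171, 145, 115]
t=9: [83, 106, 133, 112, 162, 113, 140, 101, 143, 136, 133, 131, 151, 147, 83, 143, 165]
t=10: [88, 169, 71, 138, 155, 150, 106, 136, 95, 109, 81, 116, 153, 127, 82, 132, 158]
t=11: [78, 181, 179, 110, 169, 117, 159, 98, 119, 181, 60, 169, 150, 83, 77, 108, 169]
t=12: [98, 116, 87, 155, 203, 143, 144, 122, 165, 117, 146, 225, 145, 98, 77, 193, 197]
t=13: [135, 166, 107, 135, 145, 114, 130, 60, 165, 164, 129, 93, 147, 121, 56, 103, 131]

Answer: [135, 166, 107, 135, 145, 114, 130, 60, 165, 164, 129, 93, 147, 121, 56, 103, 131]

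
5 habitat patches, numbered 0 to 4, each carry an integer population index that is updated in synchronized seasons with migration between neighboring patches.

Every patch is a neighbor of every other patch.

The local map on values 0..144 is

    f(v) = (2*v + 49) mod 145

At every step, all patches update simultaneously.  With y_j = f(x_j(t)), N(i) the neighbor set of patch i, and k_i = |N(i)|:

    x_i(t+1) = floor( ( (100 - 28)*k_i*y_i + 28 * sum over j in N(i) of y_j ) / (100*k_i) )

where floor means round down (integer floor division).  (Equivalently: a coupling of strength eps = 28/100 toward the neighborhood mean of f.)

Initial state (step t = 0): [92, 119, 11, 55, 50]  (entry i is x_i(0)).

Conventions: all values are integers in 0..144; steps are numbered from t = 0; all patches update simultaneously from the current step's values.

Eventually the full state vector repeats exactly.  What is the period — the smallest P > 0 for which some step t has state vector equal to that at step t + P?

Simulating step by step:
t=0: [92, 119, 11, 55, 50]
t=1: [79, 114, 68, 31, 24]
t=2: [71, 116, 56, 103, 93]
t=3: [57, 116, 38, 99, 86]
t=4: [43, 120, 113, 98, 81]
t=5: [128, 133, 124, 105, 83]
t=6: [25, 32, 20, 90, 61]
t=7: [93, 102, 86, 83, 45]
t=8: [92, 104, 83, 79, 124]
t=9: [80, 96, 69, 64, 28]
t=10: [65, 86, 51, 44, 91]
t=11: [45, 73, 27, 112, 79]
t=12: [124, 66, 100, 116, 74]
t=13: [28, 46, 91, 111, 57]
t=14: [101, 124, 89, 115, 45]
t=15: [101, 37, 86, 119, 123]
t=16: [100, 111, 81, 123, 34]
t=17: [96, 111, 72, 32, 105]
t=18: [97, 116, 65, 108, 108]
t=19: [99, 123, 57, 113, 113]
t=20: [93, 30, 38, 111, 111]
t=21: [98, 111, 121, 122, 122]
t=22: [81, 98, 16, 18, 18]
t=23: [72, 94, 81, 84, 84]
t=24: [55, 84, 67, 71, 71]
t=25: [24, 61, 39, 45, 45]
t=26: [100, 53, 119, 127, 127]
t=27: [87, 26, 112, 28, 28]
t=28: [86, 101, 119, 104, 104]
t=29: [87, 107, 130, 111, 111]
t=30: [83, 109, 45, 114, 114]
t=31: [87, 120, 132, 127, 127]
t=32: [69, 112, 33, 27, 27]
t=33: [61, 117, 109, 101, 101]
t=34: [51, 124, 114, 103, 103]
t=35: [29, 30, 111, 97, 97]
t=36: [107, 108, 119, 101, 101]
t=37: [118, 119, 133, 110, 110]
t=38: [129, 131, 55, 119, 119]
t=39: [34, 37, 32, 115, 115]
t=40: [119, 123, 116, 130, 130]
t=41: [114, 25, 110, 34, 34]
t=42: [127, 105, 121, 117, 117]
t=43: [36, 102, 28, 117, 117]
t=44: [121, 112, 110, 132, 132]
t=45: [21, 104, 101, 35, 35]
t=46: [97, 111, 107, 115, 115]
t=47: [106, 124, 119, 129, 129]
t=48: [96, 25, 113, 31, 31]
t=49: [100, 102, 122, 110, 110]
t=50: [100, 102, 34, 113, 113]
t=51: [108, 111, 117, 125, 125]
t=52: [106, 110, 117, 33, 33]
t=53: [117, 123, 132, 117, 117]
t=54: [120, 34, 45, 120, 120]
t=55: [141, 124, 138, 141, 141]
t=56: [38, 16, 34, 38, 38]
t=57: [121, 92, 116, 121, 121]
t=58: [16, 73, 104, 16, 16]
t=59: [81, 60, 101, 81, 81]
t=60: [65, 38, 91, 65, 65]
t=61: [44, 103, 77, 44, 44]
t=62: [129, 112, 78, 129, 129]
t=63: [27, 99, 55, 27, 27]
t=64: [96, 96, 38, 96, 96]
t=65: [98, 98, 116, 98, 98]
t=66: [102, 102, 125, 102, 102]
t=67: [101, 101, 36, 101, 101]
t=68: [107, 107, 116, 107, 107]
t=69: [119, 119, 130, 119, 119]
t=70: [133, 133, 53, 133, 133]
t=71: [23, 23, 14, 23, 23]
t=72: [93, 93, 82, 93, 93]
t=73: [88, 88, 74, 88, 88]
t=74: [78, 78, 59, 78, 78]
t=75: [57, 57, 32, 57, 57]
t=76: [24, 24, 86, 24, 24]
t=77: [95, 95, 81, 95, 95]
t=78: [92, 92, 73, 92, 92]
t=79: [85, 85, 60, 85, 85]
t=80: [70, 70, 38, 70, 70]
t=81: [49, 49, 102, 49, 49]
t=82: [9, 9, 78, 9, 9]
t=83: [66, 66, 61, 66, 66]
t=84: [35, 35, 28, 35, 35]
t=85: [118, 118, 108, 118, 118]
t=86: [138, 138, 125, 138, 138]
t=87: [33, 33, 16, 33, 33]
t=88: [112, 112, 90, 112, 112]
t=89: [124, 124, 96, 124, 124]
t=90: [13, 13, 71, 13, 13]
t=91: [72, 72, 54, 72, 72]
t=92: [45, 45, 22, 45, 45]
t=93: [135, 135, 105, 135, 135]
t=94: [34, 34, 90, 34, 34]
t=95: [114, 114, 93, 114, 114]
t=96: [129, 129, 101, 129, 129]
t=97: [23, 23, 81, 23, 23]
t=98: [92, 92, 74, 92, 92]
t=99: [85, 85, 62, 85, 85]
t=100: [70, 70, 40, 70, 70]
t=101: [49, 49, 105, 49, 49]
t=102: [9, 9, 82, 9, 9]
t=103: [67, 67, 67, 67, 67]
t=104: [38, 38, 38, 38, 38]
t=105: [125, 125, 125, 125, 125]
t=106: [9, 9, 9, 9, 9]
t=107: [67, 67, 67, 67, 67]

Answer: 4
Key observation: The state at step 103, [67, 67, 67, 67, 67], reappears at step 107 — and no state repeats earlier — so the cycle the system enters has period 4.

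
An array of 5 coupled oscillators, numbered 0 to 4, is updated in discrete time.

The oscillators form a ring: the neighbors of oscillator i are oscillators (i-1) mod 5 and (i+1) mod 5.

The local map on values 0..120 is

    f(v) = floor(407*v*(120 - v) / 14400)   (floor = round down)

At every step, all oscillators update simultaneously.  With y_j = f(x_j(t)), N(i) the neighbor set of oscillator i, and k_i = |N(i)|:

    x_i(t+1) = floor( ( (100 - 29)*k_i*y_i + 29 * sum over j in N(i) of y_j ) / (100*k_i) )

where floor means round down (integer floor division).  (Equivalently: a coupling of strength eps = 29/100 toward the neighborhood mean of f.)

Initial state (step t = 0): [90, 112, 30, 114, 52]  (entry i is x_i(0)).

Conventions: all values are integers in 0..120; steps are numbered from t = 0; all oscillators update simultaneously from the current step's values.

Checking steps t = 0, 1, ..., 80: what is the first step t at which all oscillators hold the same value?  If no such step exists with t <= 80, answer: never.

Answer: never
Key observation: The state at step 8 reappears at step 12 — the system is in a cycle of period 4 from step 8 on.  No step 0..12 is synchronized, and the cycle repeats forever, so no step up to 80 (or ever) has all oscillators equal.

Derivation:
t=0: [90, 112, 30, 114, 52]  (not all equal)
t=1: [71, 39, 60, 38, 84]  (not all equal)
t=2: [94, 92, 97, 89, 87]  (not all equal)
t=3: [71, 70, 66, 75, 78]  (not all equal)
t=4: [97, 98, 98, 95, 93]  (not all equal)
t=5: [63, 60, 61, 66, 68]  (not all equal)
t=6: [100, 101, 100, 100, 99]  (not all equal)
t=7: [56, 54, 55, 56, 57]  (not all equal)
t=8: [100, 100, 100, 101, 101]  (not all equal)
t=9: [55, 56, 55, 54, 54]  (not all equal)
t=10: [100, 101, 100, 100, 100]  (not all equal)
t=11: [55, 54, 55, 56, 56]  (not all equal)
t=12: [100, 100, 100, 101, 101]  (not all equal)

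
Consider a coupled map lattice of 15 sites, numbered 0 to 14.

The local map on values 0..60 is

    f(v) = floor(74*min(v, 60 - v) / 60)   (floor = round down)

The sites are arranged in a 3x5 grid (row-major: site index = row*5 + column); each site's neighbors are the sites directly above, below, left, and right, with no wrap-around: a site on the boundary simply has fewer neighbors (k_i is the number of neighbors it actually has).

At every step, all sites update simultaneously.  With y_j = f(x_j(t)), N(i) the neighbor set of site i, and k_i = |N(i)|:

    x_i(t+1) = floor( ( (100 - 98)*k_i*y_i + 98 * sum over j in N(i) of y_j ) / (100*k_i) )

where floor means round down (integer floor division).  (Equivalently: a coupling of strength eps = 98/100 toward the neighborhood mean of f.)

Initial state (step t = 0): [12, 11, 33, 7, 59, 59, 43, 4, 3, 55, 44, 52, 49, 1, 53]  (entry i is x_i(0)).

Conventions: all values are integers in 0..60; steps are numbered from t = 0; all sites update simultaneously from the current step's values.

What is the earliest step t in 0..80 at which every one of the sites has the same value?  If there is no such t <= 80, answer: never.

Answer: never
Key observation: The state at step 15 reappears at step 17 — the system is in a cycle of period 2 from step 15 on.  No step 0..17 is synchronized, and the cycle repeats forever, so no step up to 80 (or ever) has all sites equal.

Derivation:
t=0: [12, 11, 33, 7, 59, 59, 43, 4, 3, 55, 44, 52, 49, 1, 53]  (not all equal)
t=1: [7, 22, 8, 12, 6, 17, 7, 16, 4, 4, 5, 17, 4, 7, 3]  (not all equal)
t=2: [23, 8, 19, 6, 8, 7, 21, 6, 11, 4, 19, 6, 15, 3, 5]  (not all equal)
t=3: [8, 25, 7, 14, 5, 24, 8, 19, 5, 9, 7, 21, 5, 12, 3]  (not all equal)
t=4: [29, 9, 23, 6, 13, 9, 26, 7, 16, 5, 26, 8, 20, 5, 12]  (not all equal)
t=5: [11, 31, 9, 20, 6, 32, 10, 25, 6, 16, 10, 28, 7, 18, 6]  (not all equal)
t=6: [34, 12, 29, 8, 21, 12, 32, 9, 23, 7, 33, 11, 28, 7, 20]  (not all equal)
t=7: [14, 33, 11, 28, 8, 32, 13, 32, 9, 25, 13, 33, 11, 28, 8]  (not all equal)
t=8: [33, 15, 33, 11, 31, 16, 33, 13, 32, 10, 33, 15, 33, 11, 31]  (not all equal)
t=9: [18, 32, 16, 33, 12, 32, 18, 32, 13, 34, 18, 32, 16, 33, 12]  (not all equal)
t=10: [33, 21, 33, 16, 32, 22, 33, 19, 32, 15, 33, 21, 33, 16, 32]  (not all equal)
t=11: [26, 32, 22, 33, 18, 32, 25, 33, 20, 33, 26, 32, 22, 33, 18]  (not all equal)
t=12: [33, 29, 33, 24, 32, 31, 33, 27, 32, 22, 33, 29, 33, 24, 32]  (not all equal)
t=13: [34, 33, 32, 33, 28, 33, 34, 33, 29, 33, 34, 33, 32, 33, 28]  (not all equal)
t=14: [32, 32, 33, 34, 33, 32, 32, 33, 33, 34, 32, 32, 33, 34, 33]  (not all equal)
t=15: [34, 33, 33, 32, 32, 34, 33, 33, 32, 32, 34, 33, 33, 32, 32]  (not all equal)
t=16: [32, 32, 33, 33, 34, 32, 32, 33, 33, 34, 32, 32, 33, 33, 34]  (not all equal)
t=17: [34, 33, 33, 32, 32, 34, 33, 33, 32, 32, 34, 33, 33, 32, 32]  (not all equal)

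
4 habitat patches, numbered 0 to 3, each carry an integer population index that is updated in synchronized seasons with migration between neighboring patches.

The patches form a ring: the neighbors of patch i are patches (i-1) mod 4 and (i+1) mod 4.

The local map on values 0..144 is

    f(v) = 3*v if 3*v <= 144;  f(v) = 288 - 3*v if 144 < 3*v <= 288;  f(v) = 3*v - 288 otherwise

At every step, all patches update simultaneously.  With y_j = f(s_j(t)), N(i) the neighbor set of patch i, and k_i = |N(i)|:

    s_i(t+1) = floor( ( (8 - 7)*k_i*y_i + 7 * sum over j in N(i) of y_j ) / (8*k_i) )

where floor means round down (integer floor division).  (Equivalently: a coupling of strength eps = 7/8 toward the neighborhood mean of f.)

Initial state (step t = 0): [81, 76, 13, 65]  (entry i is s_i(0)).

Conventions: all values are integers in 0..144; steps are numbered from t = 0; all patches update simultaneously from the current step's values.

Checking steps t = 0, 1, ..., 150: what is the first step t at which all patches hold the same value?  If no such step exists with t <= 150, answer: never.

Answer: 29
Key observation: Synchronization is absorbing here: once all patches are equal they stay equal, and step 29 is the first all-equal step.

Derivation:
t=0: [81, 76, 13, 65]  (not all equal)
t=1: [72, 44, 71, 48]  (not all equal)
t=2: [129, 80, 130, 82]  (not all equal)
t=3: [51, 93, 52, 93]  (not all equal)
t=4: [24, 117, 24, 117]  (not all equal)
t=5: [64, 70, 64, 70]  (not all equal)
t=6: [80, 93, 80, 93]  (not all equal)
t=7: [13, 43, 13, 43]  (not all equal)
t=8: [117, 50, 117, 50]  (not all equal)
t=9: [128, 72, 128, 72]  (not all equal)
t=10: [75, 93, 75, 93]  (not all equal)
t=11: [15, 56, 15, 56]  (not all equal)
t=12: [110, 54, 110, 54]  (not all equal)
t=13: [115, 52, 115, 52]  (not all equal)
t=14: [122, 66, 122, 66]  (not all equal)
t=15: [88, 79, 88, 79]  (not all equal)
t=16: [47, 27, 47, 27]  (not all equal)
t=17: [88, 133, 88, 133]  (not all equal)
t=18: [100, 34, 100, 34]  (not all equal)
t=19: [90, 23, 90, 23]  (not all equal)
t=20: [62, 24, 62, 24]  (not all equal)
t=21: [75, 98, 75, 98]  (not all equal)
t=22: [13, 55, 13, 55]  (not all equal)
t=23: [112, 49, 112, 49]  (not all equal)
t=24: [129, 59, 129, 59]  (not all equal)
t=25: [109, 100, 109, 100]  (not all equal)
t=26: [15, 35, 15, 35]  (not all equal)
t=27: [97, 52, 97, 52]  (not all equal)
t=28: [115, 19, 115, 19]  (not all equal)
t=29: [57, 57, 57, 57]  (all equal)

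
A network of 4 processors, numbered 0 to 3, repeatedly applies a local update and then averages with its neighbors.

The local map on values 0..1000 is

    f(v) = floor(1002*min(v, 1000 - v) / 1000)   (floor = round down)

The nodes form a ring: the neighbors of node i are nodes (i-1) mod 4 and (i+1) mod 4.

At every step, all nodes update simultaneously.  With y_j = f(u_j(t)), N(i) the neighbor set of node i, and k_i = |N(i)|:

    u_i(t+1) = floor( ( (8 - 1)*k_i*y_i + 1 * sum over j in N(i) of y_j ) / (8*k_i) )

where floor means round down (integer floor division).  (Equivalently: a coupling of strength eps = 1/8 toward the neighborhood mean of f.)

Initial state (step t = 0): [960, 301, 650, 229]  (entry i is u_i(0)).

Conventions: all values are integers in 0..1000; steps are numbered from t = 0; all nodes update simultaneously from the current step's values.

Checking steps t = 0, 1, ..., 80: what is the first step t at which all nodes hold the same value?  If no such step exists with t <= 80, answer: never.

Answer: 38
Key observation: Synchronization is absorbing here: once all nodes are equal they stay equal, and step 38 is the first all-equal step.

Derivation:
t=0: [960, 301, 650, 229]  (not all equal)
t=1: [68, 287, 339, 224]  (not all equal)
t=2: [91, 276, 328, 221]  (not all equal)
t=3: [110, 267, 318, 219]  (not all equal)
t=4: [126, 260, 308, 218]  (not all equal)
t=5: [140, 254, 299, 217]  (not all equal)
t=6: [151, 249, 291, 217]  (not all equal)
t=7: [161, 245, 283, 217]  (not all equal)
t=8: [169, 242, 276, 217]  (not all equal)
t=9: [176, 239, 270, 217]  (not all equal)
t=10: [182, 237, 264, 217]  (not all equal)
t=11: [187, 235, 259, 217]  (not all equal)
t=12: [191, 233, 254, 217]  (not all equal)
t=13: [195, 231, 250, 217]  (not all equal)
t=14: [198, 229, 246, 217]  (not all equal)
t=15: [201, 228, 243, 217]  (not all equal)
t=16: [203, 227, 240, 217]  (not all equal)
t=17: [205, 226, 237, 217]  (not all equal)
t=18: [207, 225, 235, 217]  (not all equal)
t=19: [208, 224, 233, 217]  (not all equal)
t=20: [209, 223, 231, 217]  (not all equal)
t=21: [210, 222, 229, 217]  (not all equal)
t=22: [211, 221, 227, 217]  (not all equal)
t=23: [212, 220, 226, 217]  (not all equal)
t=24: [212, 219, 225, 217]  (not all equal)
t=25: [212, 218, 224, 217]  (not all equal)
t=26: [212, 218, 223, 217]  (not all equal)
t=27: [212, 217, 222, 217]  (not all equal)
t=28: [212, 217, 221, 217]  (not all equal)
t=29: [212, 216, 220, 216]  (not all equal)
t=30: [212, 216, 219, 216]  (not all equal)
t=31: [212, 215, 218, 215]  (not all equal)
t=32: [212, 215, 217, 215]  (not all equal)
t=33: [212, 214, 216, 214]  (not all equal)
t=34: [212, 214, 215, 214]  (not all equal)
t=35: [212, 213, 214, 213]  (not all equal)
t=36: [212, 213, 213, 213]  (not all equal)
t=37: [212, 212, 213, 212]  (not all equal)
t=38: [212, 212, 212, 212]  (all equal)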